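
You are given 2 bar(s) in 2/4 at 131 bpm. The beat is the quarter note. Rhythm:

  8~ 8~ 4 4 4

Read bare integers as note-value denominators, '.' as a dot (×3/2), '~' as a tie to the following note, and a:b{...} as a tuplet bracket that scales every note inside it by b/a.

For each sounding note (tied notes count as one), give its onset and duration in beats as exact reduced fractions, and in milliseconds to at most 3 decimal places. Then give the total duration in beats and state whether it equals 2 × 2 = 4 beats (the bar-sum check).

1) 0.0ms=0b +916.031ms=2b
2) 916.031ms=2b +458.015ms=1b
3) 1374.046ms=3b +458.015ms=1b
Σ=4b of 4 (131bpm 2/4) — PASS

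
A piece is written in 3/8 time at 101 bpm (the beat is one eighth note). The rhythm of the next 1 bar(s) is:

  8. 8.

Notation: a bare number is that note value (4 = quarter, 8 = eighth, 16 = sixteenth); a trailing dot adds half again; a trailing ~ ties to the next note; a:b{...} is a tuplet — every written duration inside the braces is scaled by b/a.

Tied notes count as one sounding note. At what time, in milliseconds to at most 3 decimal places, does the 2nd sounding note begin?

1. 0.0ms @ 0 + 891.089ms (3/2)
2. 891.089ms @ 3/2 + 891.089ms (3/2)

note 2 onset = 3/2b = 891.089ms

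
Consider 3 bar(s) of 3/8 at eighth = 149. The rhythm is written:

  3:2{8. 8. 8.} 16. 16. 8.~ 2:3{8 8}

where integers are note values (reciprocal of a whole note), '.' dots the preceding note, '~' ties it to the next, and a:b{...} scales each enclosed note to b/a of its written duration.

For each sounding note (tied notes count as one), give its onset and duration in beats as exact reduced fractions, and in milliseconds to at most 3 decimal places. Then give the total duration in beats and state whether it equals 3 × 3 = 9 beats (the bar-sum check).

1) 0.0ms=0b +402.685ms=1b
2) 402.685ms=1b +402.685ms=1b
3) 805.369ms=2b +402.685ms=1b
4) 1208.054ms=3b +302.013ms=3/4b
5) 1510.067ms=15/4b +302.013ms=3/4b
6) 1812.081ms=9/2b +1208.054ms=3b
7) 3020.134ms=15/2b +604.027ms=3/2b
Σ=9b of 9 (149bpm 3/8) — PASS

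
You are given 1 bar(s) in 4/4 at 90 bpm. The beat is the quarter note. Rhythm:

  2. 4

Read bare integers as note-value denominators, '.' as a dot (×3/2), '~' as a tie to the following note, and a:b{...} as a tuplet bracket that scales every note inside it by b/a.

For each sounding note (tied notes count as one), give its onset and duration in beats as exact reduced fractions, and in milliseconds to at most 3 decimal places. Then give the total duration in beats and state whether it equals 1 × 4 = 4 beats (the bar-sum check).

1) 0.0ms=0b +2000.0ms=3b
2) 2000.0ms=3b +666.667ms=1b
Σ=4b of 4 (90bpm 4/4) — PASS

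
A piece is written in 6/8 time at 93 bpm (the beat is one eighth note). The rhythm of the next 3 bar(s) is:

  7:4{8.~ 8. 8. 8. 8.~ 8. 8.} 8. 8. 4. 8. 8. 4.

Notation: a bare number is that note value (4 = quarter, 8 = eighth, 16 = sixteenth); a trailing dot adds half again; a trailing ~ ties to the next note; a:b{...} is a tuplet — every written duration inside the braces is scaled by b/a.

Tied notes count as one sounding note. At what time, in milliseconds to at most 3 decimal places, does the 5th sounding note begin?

note 5 onset = 36/7b = 3317.972ms

1. 0.0ms @ 0 + 1105.991ms (12/7)
2. 1105.991ms @ 12/7 + 552.995ms (6/7)
3. 1658.986ms @ 18/7 + 552.995ms (6/7)
4. 2211.982ms @ 24/7 + 1105.991ms (12/7)
5. 3317.972ms @ 36/7 + 552.995ms (6/7)
6. 3870.968ms @ 6 + 967.742ms (3/2)
7. 4838.71ms @ 15/2 + 967.742ms (3/2)
8. 5806.452ms @ 9 + 1935.484ms (3)
9. 7741.935ms @ 12 + 967.742ms (3/2)
10. 8709.677ms @ 27/2 + 967.742ms (3/2)
11. 9677.419ms @ 15 + 1935.484ms (3)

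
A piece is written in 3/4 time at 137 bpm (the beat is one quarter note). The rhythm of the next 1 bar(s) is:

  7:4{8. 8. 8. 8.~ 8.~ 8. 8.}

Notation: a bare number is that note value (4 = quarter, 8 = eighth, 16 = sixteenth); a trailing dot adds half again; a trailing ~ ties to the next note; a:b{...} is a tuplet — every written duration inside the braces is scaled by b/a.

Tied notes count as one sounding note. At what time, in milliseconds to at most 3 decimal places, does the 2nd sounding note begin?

note 2 onset = 3/7b = 187.696ms

1. 0.0ms @ 0 + 187.696ms (3/7)
2. 187.696ms @ 3/7 + 187.696ms (3/7)
3. 375.391ms @ 6/7 + 187.696ms (3/7)
4. 563.087ms @ 9/7 + 563.087ms (9/7)
5. 1126.173ms @ 18/7 + 187.696ms (3/7)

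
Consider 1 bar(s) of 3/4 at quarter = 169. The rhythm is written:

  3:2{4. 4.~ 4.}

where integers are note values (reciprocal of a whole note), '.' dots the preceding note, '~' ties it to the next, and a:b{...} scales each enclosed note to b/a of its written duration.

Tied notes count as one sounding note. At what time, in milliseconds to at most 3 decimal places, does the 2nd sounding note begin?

1. 0.0ms @ 0 + 355.03ms (1)
2. 355.03ms @ 1 + 710.059ms (2)

note 2 onset = 1b = 355.03ms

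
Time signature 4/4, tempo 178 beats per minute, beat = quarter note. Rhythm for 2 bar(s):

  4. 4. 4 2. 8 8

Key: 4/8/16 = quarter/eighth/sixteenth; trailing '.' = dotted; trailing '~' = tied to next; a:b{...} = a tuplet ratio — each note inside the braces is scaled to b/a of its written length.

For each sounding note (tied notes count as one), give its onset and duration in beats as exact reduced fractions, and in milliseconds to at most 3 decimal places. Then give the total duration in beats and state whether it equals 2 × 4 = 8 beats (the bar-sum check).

1) 0.0ms=0b +505.618ms=3/2b
2) 505.618ms=3/2b +505.618ms=3/2b
3) 1011.236ms=3b +337.079ms=1b
4) 1348.315ms=4b +1011.236ms=3b
5) 2359.551ms=7b +168.539ms=1/2b
6) 2528.09ms=15/2b +168.539ms=1/2b
Σ=8b of 8 (178bpm 4/4) — PASS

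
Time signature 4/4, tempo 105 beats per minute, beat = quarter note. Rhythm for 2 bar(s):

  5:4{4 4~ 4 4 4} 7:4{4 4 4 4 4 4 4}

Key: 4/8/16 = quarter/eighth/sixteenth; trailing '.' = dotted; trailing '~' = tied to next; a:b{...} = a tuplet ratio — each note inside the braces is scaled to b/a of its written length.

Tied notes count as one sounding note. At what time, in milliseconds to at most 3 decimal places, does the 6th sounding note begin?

1. 0.0ms @ 0 + 457.143ms (4/5)
2. 457.143ms @ 4/5 + 914.286ms (8/5)
3. 1371.429ms @ 12/5 + 457.143ms (4/5)
4. 1828.571ms @ 16/5 + 457.143ms (4/5)
5. 2285.714ms @ 4 + 326.531ms (4/7)
6. 2612.245ms @ 32/7 + 326.531ms (4/7)
7. 2938.776ms @ 36/7 + 326.531ms (4/7)
8. 3265.306ms @ 40/7 + 326.531ms (4/7)
9. 3591.837ms @ 44/7 + 326.531ms (4/7)
10. 3918.367ms @ 48/7 + 326.531ms (4/7)
11. 4244.898ms @ 52/7 + 326.531ms (4/7)

note 6 onset = 32/7b = 2612.245ms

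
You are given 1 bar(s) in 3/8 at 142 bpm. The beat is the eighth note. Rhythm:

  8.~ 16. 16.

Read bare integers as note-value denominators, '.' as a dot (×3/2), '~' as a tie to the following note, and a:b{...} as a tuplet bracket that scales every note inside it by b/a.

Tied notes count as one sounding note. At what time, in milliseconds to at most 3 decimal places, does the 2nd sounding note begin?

note 2 onset = 9/4b = 950.704ms

1. 0.0ms @ 0 + 950.704ms (9/4)
2. 950.704ms @ 9/4 + 316.901ms (3/4)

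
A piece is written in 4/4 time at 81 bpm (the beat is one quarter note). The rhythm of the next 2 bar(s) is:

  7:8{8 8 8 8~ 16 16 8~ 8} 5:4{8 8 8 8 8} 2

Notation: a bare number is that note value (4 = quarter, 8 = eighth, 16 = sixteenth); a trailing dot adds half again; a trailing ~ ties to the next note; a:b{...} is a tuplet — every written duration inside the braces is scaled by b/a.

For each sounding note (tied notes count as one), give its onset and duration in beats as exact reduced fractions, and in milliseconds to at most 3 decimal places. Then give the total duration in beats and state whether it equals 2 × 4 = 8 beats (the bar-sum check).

1) 0.0ms=0b +423.28ms=4/7b
2) 423.28ms=4/7b +423.28ms=4/7b
3) 846.561ms=8/7b +423.28ms=4/7b
4) 1269.841ms=12/7b +634.921ms=6/7b
5) 1904.762ms=18/7b +211.64ms=2/7b
6) 2116.402ms=20/7b +846.561ms=8/7b
7) 2962.963ms=4b +296.296ms=2/5b
8) 3259.259ms=22/5b +296.296ms=2/5b
9) 3555.556ms=24/5b +296.296ms=2/5b
10) 3851.852ms=26/5b +296.296ms=2/5b
11) 4148.148ms=28/5b +296.296ms=2/5b
12) 4444.444ms=6b +1481.481ms=2b
Σ=8b of 8 (81bpm 4/4) — PASS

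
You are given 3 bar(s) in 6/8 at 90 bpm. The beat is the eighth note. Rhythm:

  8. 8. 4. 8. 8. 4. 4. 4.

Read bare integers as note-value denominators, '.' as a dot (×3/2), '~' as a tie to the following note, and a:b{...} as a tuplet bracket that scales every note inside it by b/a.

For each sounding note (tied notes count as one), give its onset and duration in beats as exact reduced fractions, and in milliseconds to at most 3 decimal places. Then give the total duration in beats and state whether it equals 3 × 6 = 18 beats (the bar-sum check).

1) 0.0ms=0b +1000.0ms=3/2b
2) 1000.0ms=3/2b +1000.0ms=3/2b
3) 2000.0ms=3b +2000.0ms=3b
4) 4000.0ms=6b +1000.0ms=3/2b
5) 5000.0ms=15/2b +1000.0ms=3/2b
6) 6000.0ms=9b +2000.0ms=3b
7) 8000.0ms=12b +2000.0ms=3b
8) 10000.0ms=15b +2000.0ms=3b
Σ=18b of 18 (90bpm 6/8) — PASS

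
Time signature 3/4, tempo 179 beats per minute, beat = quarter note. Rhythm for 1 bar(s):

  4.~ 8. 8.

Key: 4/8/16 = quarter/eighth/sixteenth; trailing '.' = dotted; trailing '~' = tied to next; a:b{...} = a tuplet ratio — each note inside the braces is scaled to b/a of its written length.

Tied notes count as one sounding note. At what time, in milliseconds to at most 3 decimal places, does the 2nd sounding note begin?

1. 0.0ms @ 0 + 754.19ms (9/4)
2. 754.19ms @ 9/4 + 251.397ms (3/4)

note 2 onset = 9/4b = 754.19ms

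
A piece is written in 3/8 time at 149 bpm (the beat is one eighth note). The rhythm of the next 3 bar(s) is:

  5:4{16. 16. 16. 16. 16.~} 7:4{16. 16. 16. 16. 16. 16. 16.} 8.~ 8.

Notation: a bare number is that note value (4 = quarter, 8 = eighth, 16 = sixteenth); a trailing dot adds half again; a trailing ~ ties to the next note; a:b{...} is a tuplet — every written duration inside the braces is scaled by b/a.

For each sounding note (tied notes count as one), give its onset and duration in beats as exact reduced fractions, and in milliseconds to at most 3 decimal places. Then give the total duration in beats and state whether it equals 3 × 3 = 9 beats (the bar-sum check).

1) 0.0ms=0b +241.611ms=3/5b
2) 241.611ms=3/5b +241.611ms=3/5b
3) 483.221ms=6/5b +241.611ms=3/5b
4) 724.832ms=9/5b +241.611ms=3/5b
5) 966.443ms=12/5b +414.19ms=36/35b
6) 1380.633ms=24/7b +172.579ms=3/7b
7) 1553.212ms=27/7b +172.579ms=3/7b
8) 1725.791ms=30/7b +172.579ms=3/7b
9) 1898.37ms=33/7b +172.579ms=3/7b
10) 2070.949ms=36/7b +172.579ms=3/7b
11) 2243.528ms=39/7b +172.579ms=3/7b
12) 2416.107ms=6b +1208.054ms=3b
Σ=9b of 9 (149bpm 3/8) — PASS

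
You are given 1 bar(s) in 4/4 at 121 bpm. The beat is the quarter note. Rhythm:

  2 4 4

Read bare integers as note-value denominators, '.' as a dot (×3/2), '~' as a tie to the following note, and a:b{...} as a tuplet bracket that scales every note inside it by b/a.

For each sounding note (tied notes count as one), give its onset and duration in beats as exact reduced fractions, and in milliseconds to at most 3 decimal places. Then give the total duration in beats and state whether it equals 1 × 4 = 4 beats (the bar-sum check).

1) 0.0ms=0b +991.736ms=2b
2) 991.736ms=2b +495.868ms=1b
3) 1487.603ms=3b +495.868ms=1b
Σ=4b of 4 (121bpm 4/4) — PASS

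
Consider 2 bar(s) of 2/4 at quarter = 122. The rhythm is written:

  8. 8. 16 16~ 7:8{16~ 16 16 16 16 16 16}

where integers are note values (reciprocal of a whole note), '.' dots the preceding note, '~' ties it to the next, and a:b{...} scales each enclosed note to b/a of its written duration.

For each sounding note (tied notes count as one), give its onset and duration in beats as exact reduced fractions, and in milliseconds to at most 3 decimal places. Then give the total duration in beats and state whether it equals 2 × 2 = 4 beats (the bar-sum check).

1) 0.0ms=0b +368.852ms=3/4b
2) 368.852ms=3/4b +368.852ms=3/4b
3) 737.705ms=3/2b +122.951ms=1/4b
4) 860.656ms=7/4b +403.981ms=23/28b
5) 1264.637ms=18/7b +140.515ms=2/7b
6) 1405.152ms=20/7b +140.515ms=2/7b
7) 1545.667ms=22/7b +140.515ms=2/7b
8) 1686.183ms=24/7b +140.515ms=2/7b
9) 1826.698ms=26/7b +140.515ms=2/7b
Σ=4b of 4 (122bpm 2/4) — PASS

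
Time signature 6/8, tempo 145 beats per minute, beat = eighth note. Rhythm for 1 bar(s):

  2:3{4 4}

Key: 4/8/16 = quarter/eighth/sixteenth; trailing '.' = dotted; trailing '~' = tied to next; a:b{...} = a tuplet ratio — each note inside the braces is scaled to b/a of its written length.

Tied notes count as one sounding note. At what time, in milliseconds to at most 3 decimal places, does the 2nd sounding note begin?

note 2 onset = 3b = 1241.379ms

1. 0.0ms @ 0 + 1241.379ms (3)
2. 1241.379ms @ 3 + 1241.379ms (3)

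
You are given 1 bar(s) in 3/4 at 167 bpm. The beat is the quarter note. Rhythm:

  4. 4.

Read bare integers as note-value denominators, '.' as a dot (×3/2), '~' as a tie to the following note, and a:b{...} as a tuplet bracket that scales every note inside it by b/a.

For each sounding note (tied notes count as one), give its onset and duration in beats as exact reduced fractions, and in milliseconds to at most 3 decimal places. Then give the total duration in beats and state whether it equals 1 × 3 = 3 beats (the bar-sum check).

1) 0.0ms=0b +538.922ms=3/2b
2) 538.922ms=3/2b +538.922ms=3/2b
Σ=3b of 3 (167bpm 3/4) — PASS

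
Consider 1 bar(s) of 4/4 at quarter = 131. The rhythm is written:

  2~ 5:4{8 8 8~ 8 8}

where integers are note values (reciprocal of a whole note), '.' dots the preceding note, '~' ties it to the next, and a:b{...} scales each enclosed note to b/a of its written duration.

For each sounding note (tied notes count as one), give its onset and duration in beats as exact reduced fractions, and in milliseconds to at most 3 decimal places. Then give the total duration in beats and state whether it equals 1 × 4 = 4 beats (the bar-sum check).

1) 0.0ms=0b +1099.237ms=12/5b
2) 1099.237ms=12/5b +183.206ms=2/5b
3) 1282.443ms=14/5b +366.412ms=4/5b
4) 1648.855ms=18/5b +183.206ms=2/5b
Σ=4b of 4 (131bpm 4/4) — PASS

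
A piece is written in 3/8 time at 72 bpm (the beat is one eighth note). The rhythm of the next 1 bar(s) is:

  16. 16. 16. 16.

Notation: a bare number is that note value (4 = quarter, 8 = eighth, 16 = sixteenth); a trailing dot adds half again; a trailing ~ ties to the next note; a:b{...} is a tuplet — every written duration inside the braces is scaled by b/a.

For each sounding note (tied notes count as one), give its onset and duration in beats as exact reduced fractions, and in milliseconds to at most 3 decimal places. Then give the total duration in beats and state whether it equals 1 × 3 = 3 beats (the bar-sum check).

1) 0.0ms=0b +625.0ms=3/4b
2) 625.0ms=3/4b +625.0ms=3/4b
3) 1250.0ms=3/2b +625.0ms=3/4b
4) 1875.0ms=9/4b +625.0ms=3/4b
Σ=3b of 3 (72bpm 3/8) — PASS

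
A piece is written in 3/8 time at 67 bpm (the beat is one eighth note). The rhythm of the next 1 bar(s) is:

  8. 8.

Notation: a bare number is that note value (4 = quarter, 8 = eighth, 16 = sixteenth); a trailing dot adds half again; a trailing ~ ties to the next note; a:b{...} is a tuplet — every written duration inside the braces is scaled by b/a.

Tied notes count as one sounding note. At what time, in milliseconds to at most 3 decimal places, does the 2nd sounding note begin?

note 2 onset = 3/2b = 1343.284ms

1. 0.0ms @ 0 + 1343.284ms (3/2)
2. 1343.284ms @ 3/2 + 1343.284ms (3/2)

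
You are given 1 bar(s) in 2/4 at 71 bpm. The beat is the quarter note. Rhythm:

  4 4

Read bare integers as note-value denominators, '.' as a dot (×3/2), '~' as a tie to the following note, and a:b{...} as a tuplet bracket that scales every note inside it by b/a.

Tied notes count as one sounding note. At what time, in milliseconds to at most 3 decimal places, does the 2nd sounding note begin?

1. 0.0ms @ 0 + 845.07ms (1)
2. 845.07ms @ 1 + 845.07ms (1)

note 2 onset = 1b = 845.07ms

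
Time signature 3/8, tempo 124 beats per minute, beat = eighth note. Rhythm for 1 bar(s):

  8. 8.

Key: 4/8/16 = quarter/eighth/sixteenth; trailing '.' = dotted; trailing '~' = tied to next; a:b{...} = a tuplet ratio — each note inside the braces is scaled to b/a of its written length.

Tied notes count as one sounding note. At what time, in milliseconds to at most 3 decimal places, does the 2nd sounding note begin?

note 2 onset = 3/2b = 725.806ms

1. 0.0ms @ 0 + 725.806ms (3/2)
2. 725.806ms @ 3/2 + 725.806ms (3/2)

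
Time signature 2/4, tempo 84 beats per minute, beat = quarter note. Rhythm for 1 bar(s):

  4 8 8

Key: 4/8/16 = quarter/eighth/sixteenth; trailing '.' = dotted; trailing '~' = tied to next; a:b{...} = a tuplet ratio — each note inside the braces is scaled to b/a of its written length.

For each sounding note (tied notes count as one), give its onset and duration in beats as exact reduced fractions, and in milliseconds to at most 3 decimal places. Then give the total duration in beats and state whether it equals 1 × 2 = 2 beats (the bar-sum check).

1) 0.0ms=0b +714.286ms=1b
2) 714.286ms=1b +357.143ms=1/2b
3) 1071.429ms=3/2b +357.143ms=1/2b
Σ=2b of 2 (84bpm 2/4) — PASS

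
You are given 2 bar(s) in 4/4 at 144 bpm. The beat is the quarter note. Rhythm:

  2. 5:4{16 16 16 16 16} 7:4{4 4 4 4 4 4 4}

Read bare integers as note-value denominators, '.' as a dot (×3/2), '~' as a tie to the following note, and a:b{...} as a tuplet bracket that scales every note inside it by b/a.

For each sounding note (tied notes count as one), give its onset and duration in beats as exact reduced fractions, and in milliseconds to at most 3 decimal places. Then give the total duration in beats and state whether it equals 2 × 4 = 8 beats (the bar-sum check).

1) 0.0ms=0b +1250.0ms=3b
2) 1250.0ms=3b +83.333ms=1/5b
3) 1333.333ms=16/5b +83.333ms=1/5b
4) 1416.667ms=17/5b +83.333ms=1/5b
5) 1500.0ms=18/5b +83.333ms=1/5b
6) 1583.333ms=19/5b +83.333ms=1/5b
7) 1666.667ms=4b +238.095ms=4/7b
8) 1904.762ms=32/7b +238.095ms=4/7b
9) 2142.857ms=36/7b +238.095ms=4/7b
10) 2380.952ms=40/7b +238.095ms=4/7b
11) 2619.048ms=44/7b +238.095ms=4/7b
12) 2857.143ms=48/7b +238.095ms=4/7b
13) 3095.238ms=52/7b +238.095ms=4/7b
Σ=8b of 8 (144bpm 4/4) — PASS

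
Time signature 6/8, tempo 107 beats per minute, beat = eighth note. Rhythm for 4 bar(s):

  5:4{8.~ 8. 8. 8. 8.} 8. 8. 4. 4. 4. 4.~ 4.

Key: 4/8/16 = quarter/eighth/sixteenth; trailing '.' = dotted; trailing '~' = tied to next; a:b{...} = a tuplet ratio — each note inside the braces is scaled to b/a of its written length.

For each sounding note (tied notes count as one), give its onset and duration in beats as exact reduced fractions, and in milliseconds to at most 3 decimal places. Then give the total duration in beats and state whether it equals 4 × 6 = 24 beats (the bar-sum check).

1) 0.0ms=0b +1345.794ms=12/5b
2) 1345.794ms=12/5b +672.897ms=6/5b
3) 2018.692ms=18/5b +672.897ms=6/5b
4) 2691.589ms=24/5b +672.897ms=6/5b
5) 3364.486ms=6b +841.121ms=3/2b
6) 4205.607ms=15/2b +841.121ms=3/2b
7) 5046.729ms=9b +1682.243ms=3b
8) 6728.972ms=12b +1682.243ms=3b
9) 8411.215ms=15b +1682.243ms=3b
10) 10093.458ms=18b +3364.486ms=6b
Σ=24b of 24 (107bpm 6/8) — PASS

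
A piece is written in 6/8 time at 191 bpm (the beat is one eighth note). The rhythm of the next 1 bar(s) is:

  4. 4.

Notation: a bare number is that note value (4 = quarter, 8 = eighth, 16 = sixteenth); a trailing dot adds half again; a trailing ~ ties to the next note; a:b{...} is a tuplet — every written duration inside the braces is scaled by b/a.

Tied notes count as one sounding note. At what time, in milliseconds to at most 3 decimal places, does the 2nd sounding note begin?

note 2 onset = 3b = 942.408ms

1. 0.0ms @ 0 + 942.408ms (3)
2. 942.408ms @ 3 + 942.408ms (3)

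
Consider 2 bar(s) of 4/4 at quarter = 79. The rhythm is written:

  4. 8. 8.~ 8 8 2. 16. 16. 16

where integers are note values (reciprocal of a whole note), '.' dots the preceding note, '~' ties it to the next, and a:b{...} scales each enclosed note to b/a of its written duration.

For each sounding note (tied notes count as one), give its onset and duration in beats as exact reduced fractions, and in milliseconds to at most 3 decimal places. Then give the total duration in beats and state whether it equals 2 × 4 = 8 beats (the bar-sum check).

1) 0.0ms=0b +1139.241ms=3/2b
2) 1139.241ms=3/2b +569.62ms=3/4b
3) 1708.861ms=9/4b +949.367ms=5/4b
4) 2658.228ms=7/2b +379.747ms=1/2b
5) 3037.975ms=4b +2278.481ms=3b
6) 5316.456ms=7b +284.81ms=3/8b
7) 5601.266ms=59/8b +284.81ms=3/8b
8) 5886.076ms=31/4b +189.873ms=1/4b
Σ=8b of 8 (79bpm 4/4) — PASS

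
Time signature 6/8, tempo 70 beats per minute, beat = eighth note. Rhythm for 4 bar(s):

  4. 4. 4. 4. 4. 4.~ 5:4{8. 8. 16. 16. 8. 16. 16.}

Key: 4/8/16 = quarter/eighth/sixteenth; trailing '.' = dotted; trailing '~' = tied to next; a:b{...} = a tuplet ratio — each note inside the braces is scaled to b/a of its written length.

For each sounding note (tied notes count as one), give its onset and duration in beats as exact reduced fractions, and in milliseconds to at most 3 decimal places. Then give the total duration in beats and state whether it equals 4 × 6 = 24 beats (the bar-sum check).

1) 0.0ms=0b +2571.429ms=3b
2) 2571.429ms=3b +2571.429ms=3b
3) 5142.857ms=6b +2571.429ms=3b
4) 7714.286ms=9b +2571.429ms=3b
5) 10285.714ms=12b +2571.429ms=3b
6) 12857.143ms=15b +3600.0ms=21/5b
7) 16457.143ms=96/5b +1028.571ms=6/5b
8) 17485.714ms=102/5b +514.286ms=3/5b
9) 18000.0ms=21b +514.286ms=3/5b
10) 18514.286ms=108/5b +1028.571ms=6/5b
11) 19542.857ms=114/5b +514.286ms=3/5b
12) 20057.143ms=117/5b +514.286ms=3/5b
Σ=24b of 24 (70bpm 6/8) — PASS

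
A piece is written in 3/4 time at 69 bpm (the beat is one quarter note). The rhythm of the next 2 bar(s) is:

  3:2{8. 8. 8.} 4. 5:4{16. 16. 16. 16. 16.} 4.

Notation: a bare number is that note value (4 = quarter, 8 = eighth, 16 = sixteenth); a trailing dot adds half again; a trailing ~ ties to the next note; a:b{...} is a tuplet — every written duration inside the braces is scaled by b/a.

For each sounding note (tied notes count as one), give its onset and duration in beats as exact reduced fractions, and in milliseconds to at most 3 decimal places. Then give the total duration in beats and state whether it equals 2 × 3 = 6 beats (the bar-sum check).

1) 0.0ms=0b +434.783ms=1/2b
2) 434.783ms=1/2b +434.783ms=1/2b
3) 869.565ms=1b +434.783ms=1/2b
4) 1304.348ms=3/2b +1304.348ms=3/2b
5) 2608.696ms=3b +260.87ms=3/10b
6) 2869.565ms=33/10b +260.87ms=3/10b
7) 3130.435ms=18/5b +260.87ms=3/10b
8) 3391.304ms=39/10b +260.87ms=3/10b
9) 3652.174ms=21/5b +260.87ms=3/10b
10) 3913.043ms=9/2b +1304.348ms=3/2b
Σ=6b of 6 (69bpm 3/4) — PASS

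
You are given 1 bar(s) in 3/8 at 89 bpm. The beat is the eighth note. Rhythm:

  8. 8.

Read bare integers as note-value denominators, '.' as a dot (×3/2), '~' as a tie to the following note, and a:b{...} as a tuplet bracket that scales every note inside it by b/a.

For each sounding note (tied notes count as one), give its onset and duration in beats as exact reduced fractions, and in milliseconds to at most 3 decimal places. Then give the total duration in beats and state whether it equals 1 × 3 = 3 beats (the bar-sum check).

1) 0.0ms=0b +1011.236ms=3/2b
2) 1011.236ms=3/2b +1011.236ms=3/2b
Σ=3b of 3 (89bpm 3/8) — PASS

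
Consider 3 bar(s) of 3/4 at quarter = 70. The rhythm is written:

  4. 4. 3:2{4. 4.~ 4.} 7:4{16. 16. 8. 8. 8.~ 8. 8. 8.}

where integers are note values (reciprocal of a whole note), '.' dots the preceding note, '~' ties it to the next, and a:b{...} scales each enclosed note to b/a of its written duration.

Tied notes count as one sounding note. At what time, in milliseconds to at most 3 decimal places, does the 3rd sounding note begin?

note 3 onset = 3b = 2571.429ms

1. 0.0ms @ 0 + 1285.714ms (3/2)
2. 1285.714ms @ 3/2 + 1285.714ms (3/2)
3. 2571.429ms @ 3 + 857.143ms (1)
4. 3428.571ms @ 4 + 1714.286ms (2)
5. 5142.857ms @ 6 + 183.673ms (3/14)
6. 5326.531ms @ 87/14 + 183.673ms (3/14)
7. 5510.204ms @ 45/7 + 367.347ms (3/7)
8. 5877.551ms @ 48/7 + 367.347ms (3/7)
9. 6244.898ms @ 51/7 + 734.694ms (6/7)
10. 6979.592ms @ 57/7 + 367.347ms (3/7)
11. 7346.939ms @ 60/7 + 367.347ms (3/7)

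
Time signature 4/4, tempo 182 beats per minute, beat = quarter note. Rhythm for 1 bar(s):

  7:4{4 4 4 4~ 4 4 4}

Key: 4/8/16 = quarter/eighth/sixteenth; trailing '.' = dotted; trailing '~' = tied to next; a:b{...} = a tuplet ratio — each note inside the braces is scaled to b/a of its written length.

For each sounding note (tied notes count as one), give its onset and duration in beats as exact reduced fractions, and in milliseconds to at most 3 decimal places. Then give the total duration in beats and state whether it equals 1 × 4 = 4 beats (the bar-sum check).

1) 0.0ms=0b +188.383ms=4/7b
2) 188.383ms=4/7b +188.383ms=4/7b
3) 376.766ms=8/7b +188.383ms=4/7b
4) 565.149ms=12/7b +376.766ms=8/7b
5) 941.915ms=20/7b +188.383ms=4/7b
6) 1130.298ms=24/7b +188.383ms=4/7b
Σ=4b of 4 (182bpm 4/4) — PASS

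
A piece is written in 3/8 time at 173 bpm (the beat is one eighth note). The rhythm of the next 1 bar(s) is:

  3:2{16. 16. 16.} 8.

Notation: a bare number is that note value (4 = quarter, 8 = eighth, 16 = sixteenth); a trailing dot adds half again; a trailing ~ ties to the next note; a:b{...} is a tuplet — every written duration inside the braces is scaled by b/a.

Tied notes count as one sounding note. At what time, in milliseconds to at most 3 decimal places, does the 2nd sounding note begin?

note 2 onset = 1/2b = 173.41ms

1. 0.0ms @ 0 + 173.41ms (1/2)
2. 173.41ms @ 1/2 + 173.41ms (1/2)
3. 346.821ms @ 1 + 173.41ms (1/2)
4. 520.231ms @ 3/2 + 520.231ms (3/2)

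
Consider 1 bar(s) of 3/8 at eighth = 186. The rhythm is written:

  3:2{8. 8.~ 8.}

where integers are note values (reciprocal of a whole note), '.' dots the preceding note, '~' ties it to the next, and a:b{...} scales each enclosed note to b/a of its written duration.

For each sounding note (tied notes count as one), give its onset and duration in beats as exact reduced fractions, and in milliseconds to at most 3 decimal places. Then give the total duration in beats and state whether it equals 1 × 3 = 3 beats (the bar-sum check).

1) 0.0ms=0b +322.581ms=1b
2) 322.581ms=1b +645.161ms=2b
Σ=3b of 3 (186bpm 3/8) — PASS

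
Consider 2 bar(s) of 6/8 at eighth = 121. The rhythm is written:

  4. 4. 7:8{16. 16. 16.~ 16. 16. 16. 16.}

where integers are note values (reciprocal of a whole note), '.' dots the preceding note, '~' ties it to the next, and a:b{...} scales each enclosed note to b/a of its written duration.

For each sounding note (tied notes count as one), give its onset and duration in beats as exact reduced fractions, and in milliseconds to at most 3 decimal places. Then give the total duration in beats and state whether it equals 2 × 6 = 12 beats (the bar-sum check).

1) 0.0ms=0b +1487.603ms=3b
2) 1487.603ms=3b +1487.603ms=3b
3) 2975.207ms=6b +425.03ms=6/7b
4) 3400.236ms=48/7b +425.03ms=6/7b
5) 3825.266ms=54/7b +850.059ms=12/7b
6) 4675.325ms=66/7b +425.03ms=6/7b
7) 5100.354ms=72/7b +425.03ms=6/7b
8) 5525.384ms=78/7b +425.03ms=6/7b
Σ=12b of 12 (121bpm 6/8) — PASS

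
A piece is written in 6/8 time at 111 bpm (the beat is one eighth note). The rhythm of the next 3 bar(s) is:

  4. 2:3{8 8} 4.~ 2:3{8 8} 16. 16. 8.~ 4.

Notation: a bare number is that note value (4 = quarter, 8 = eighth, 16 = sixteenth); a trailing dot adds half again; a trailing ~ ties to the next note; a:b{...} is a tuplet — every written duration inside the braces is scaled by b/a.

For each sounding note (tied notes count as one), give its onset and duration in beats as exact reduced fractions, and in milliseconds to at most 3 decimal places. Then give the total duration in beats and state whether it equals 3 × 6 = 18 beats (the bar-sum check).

1) 0.0ms=0b +1621.622ms=3b
2) 1621.622ms=3b +810.811ms=3/2b
3) 2432.432ms=9/2b +810.811ms=3/2b
4) 3243.243ms=6b +2432.432ms=9/2b
5) 5675.676ms=21/2b +810.811ms=3/2b
6) 6486.486ms=12b +405.405ms=3/4b
7) 6891.892ms=51/4b +405.405ms=3/4b
8) 7297.297ms=27/2b +2432.432ms=9/2b
Σ=18b of 18 (111bpm 6/8) — PASS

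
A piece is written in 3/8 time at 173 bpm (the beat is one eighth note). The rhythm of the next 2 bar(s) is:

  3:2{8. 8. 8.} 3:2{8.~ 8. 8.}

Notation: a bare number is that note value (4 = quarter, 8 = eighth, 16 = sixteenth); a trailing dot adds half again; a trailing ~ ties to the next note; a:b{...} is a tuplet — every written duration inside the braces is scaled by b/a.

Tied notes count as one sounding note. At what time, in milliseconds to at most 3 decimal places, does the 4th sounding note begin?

note 4 onset = 3b = 1040.462ms

1. 0.0ms @ 0 + 346.821ms (1)
2. 346.821ms @ 1 + 346.821ms (1)
3. 693.642ms @ 2 + 346.821ms (1)
4. 1040.462ms @ 3 + 693.642ms (2)
5. 1734.104ms @ 5 + 346.821ms (1)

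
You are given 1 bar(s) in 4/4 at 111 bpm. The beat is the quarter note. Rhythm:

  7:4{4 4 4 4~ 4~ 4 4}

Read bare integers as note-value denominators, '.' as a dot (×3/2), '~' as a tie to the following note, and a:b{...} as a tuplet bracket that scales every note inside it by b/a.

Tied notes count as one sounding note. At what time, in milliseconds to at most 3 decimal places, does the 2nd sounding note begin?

note 2 onset = 4/7b = 308.88ms

1. 0.0ms @ 0 + 308.88ms (4/7)
2. 308.88ms @ 4/7 + 308.88ms (4/7)
3. 617.761ms @ 8/7 + 308.88ms (4/7)
4. 926.641ms @ 12/7 + 926.641ms (12/7)
5. 1853.282ms @ 24/7 + 308.88ms (4/7)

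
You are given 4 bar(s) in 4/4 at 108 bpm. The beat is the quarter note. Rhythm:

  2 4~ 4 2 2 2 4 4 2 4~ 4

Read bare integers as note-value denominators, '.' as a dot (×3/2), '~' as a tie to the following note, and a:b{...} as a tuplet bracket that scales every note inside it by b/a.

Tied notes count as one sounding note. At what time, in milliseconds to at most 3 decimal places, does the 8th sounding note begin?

1. 0.0ms @ 0 + 1111.111ms (2)
2. 1111.111ms @ 2 + 1111.111ms (2)
3. 2222.222ms @ 4 + 1111.111ms (2)
4. 3333.333ms @ 6 + 1111.111ms (2)
5. 4444.444ms @ 8 + 1111.111ms (2)
6. 5555.556ms @ 10 + 555.556ms (1)
7. 6111.111ms @ 11 + 555.556ms (1)
8. 6666.667ms @ 12 + 1111.111ms (2)
9. 7777.778ms @ 14 + 1111.111ms (2)

note 8 onset = 12b = 6666.667ms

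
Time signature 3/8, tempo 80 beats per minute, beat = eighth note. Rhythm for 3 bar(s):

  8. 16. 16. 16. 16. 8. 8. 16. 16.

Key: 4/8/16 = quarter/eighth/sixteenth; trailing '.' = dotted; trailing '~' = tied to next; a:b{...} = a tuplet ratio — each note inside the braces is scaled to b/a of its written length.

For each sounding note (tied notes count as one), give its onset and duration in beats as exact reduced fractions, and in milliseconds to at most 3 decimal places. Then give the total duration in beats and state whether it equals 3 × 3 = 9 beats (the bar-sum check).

1) 0.0ms=0b +1125.0ms=3/2b
2) 1125.0ms=3/2b +562.5ms=3/4b
3) 1687.5ms=9/4b +562.5ms=3/4b
4) 2250.0ms=3b +562.5ms=3/4b
5) 2812.5ms=15/4b +562.5ms=3/4b
6) 3375.0ms=9/2b +1125.0ms=3/2b
7) 4500.0ms=6b +1125.0ms=3/2b
8) 5625.0ms=15/2b +562.5ms=3/4b
9) 6187.5ms=33/4b +562.5ms=3/4b
Σ=9b of 9 (80bpm 3/8) — PASS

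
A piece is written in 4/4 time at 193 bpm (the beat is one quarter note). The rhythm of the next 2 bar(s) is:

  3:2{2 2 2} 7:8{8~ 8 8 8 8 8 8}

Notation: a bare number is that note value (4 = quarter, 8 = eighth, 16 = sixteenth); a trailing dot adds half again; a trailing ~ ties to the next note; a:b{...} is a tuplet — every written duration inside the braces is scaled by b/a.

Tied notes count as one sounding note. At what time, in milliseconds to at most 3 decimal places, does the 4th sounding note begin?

note 4 onset = 4b = 1243.523ms

1. 0.0ms @ 0 + 414.508ms (4/3)
2. 414.508ms @ 4/3 + 414.508ms (4/3)
3. 829.016ms @ 8/3 + 414.508ms (4/3)
4. 1243.523ms @ 4 + 355.292ms (8/7)
5. 1598.816ms @ 36/7 + 177.646ms (4/7)
6. 1776.462ms @ 40/7 + 177.646ms (4/7)
7. 1954.108ms @ 44/7 + 177.646ms (4/7)
8. 2131.754ms @ 48/7 + 177.646ms (4/7)
9. 2309.4ms @ 52/7 + 177.646ms (4/7)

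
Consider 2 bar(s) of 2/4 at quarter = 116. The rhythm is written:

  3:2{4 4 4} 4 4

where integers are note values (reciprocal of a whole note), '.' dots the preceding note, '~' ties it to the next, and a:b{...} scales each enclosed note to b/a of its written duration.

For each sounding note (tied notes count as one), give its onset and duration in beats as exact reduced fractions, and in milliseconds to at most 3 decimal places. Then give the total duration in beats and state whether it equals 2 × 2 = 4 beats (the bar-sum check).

1) 0.0ms=0b +344.828ms=2/3b
2) 344.828ms=2/3b +344.828ms=2/3b
3) 689.655ms=4/3b +344.828ms=2/3b
4) 1034.483ms=2b +517.241ms=1b
5) 1551.724ms=3b +517.241ms=1b
Σ=4b of 4 (116bpm 2/4) — PASS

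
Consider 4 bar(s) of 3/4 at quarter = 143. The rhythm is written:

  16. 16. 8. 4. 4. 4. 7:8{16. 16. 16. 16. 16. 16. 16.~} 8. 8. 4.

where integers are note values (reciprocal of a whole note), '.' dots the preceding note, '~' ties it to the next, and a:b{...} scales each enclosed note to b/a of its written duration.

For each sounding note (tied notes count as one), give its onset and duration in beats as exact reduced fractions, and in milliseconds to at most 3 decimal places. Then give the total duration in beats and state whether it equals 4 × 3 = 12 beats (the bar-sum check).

1) 0.0ms=0b +157.343ms=3/8b
2) 157.343ms=3/8b +157.343ms=3/8b
3) 314.685ms=3/4b +314.685ms=3/4b
4) 629.371ms=3/2b +629.371ms=3/2b
5) 1258.741ms=3b +629.371ms=3/2b
6) 1888.112ms=9/2b +629.371ms=3/2b
7) 2517.483ms=6b +179.82ms=3/7b
8) 2697.303ms=45/7b +179.82ms=3/7b
9) 2877.123ms=48/7b +179.82ms=3/7b
10) 3056.943ms=51/7b +179.82ms=3/7b
11) 3236.763ms=54/7b +179.82ms=3/7b
12) 3416.583ms=57/7b +179.82ms=3/7b
13) 3596.404ms=60/7b +494.505ms=33/28b
14) 4090.909ms=39/4b +314.685ms=3/4b
15) 4405.594ms=21/2b +629.371ms=3/2b
Σ=12b of 12 (143bpm 3/4) — PASS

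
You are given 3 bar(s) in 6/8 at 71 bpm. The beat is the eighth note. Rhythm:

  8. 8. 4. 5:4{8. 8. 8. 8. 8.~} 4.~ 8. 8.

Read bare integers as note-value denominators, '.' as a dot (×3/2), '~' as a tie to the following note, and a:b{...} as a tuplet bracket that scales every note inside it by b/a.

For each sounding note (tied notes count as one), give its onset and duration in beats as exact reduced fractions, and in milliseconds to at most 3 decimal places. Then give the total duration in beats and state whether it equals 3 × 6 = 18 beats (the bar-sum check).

1) 0.0ms=0b +1267.606ms=3/2b
2) 1267.606ms=3/2b +1267.606ms=3/2b
3) 2535.211ms=3b +2535.211ms=3b
4) 5070.423ms=6b +1014.085ms=6/5b
5) 6084.507ms=36/5b +1014.085ms=6/5b
6) 7098.592ms=42/5b +1014.085ms=6/5b
7) 8112.676ms=48/5b +1014.085ms=6/5b
8) 9126.761ms=54/5b +4816.901ms=57/10b
9) 13943.662ms=33/2b +1267.606ms=3/2b
Σ=18b of 18 (71bpm 6/8) — PASS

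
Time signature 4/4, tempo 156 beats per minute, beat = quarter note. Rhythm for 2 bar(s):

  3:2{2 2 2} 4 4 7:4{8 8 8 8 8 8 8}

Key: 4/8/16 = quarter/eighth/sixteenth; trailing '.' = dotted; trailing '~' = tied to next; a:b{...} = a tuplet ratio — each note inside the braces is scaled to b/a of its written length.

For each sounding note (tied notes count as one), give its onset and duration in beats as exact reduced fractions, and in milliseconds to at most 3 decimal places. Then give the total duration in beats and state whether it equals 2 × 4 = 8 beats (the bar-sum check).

1) 0.0ms=0b +512.821ms=4/3b
2) 512.821ms=4/3b +512.821ms=4/3b
3) 1025.641ms=8/3b +512.821ms=4/3b
4) 1538.462ms=4b +384.615ms=1b
5) 1923.077ms=5b +384.615ms=1b
6) 2307.692ms=6b +109.89ms=2/7b
7) 2417.582ms=44/7b +109.89ms=2/7b
8) 2527.473ms=46/7b +109.89ms=2/7b
9) 2637.363ms=48/7b +109.89ms=2/7b
10) 2747.253ms=50/7b +109.89ms=2/7b
11) 2857.143ms=52/7b +109.89ms=2/7b
12) 2967.033ms=54/7b +109.89ms=2/7b
Σ=8b of 8 (156bpm 4/4) — PASS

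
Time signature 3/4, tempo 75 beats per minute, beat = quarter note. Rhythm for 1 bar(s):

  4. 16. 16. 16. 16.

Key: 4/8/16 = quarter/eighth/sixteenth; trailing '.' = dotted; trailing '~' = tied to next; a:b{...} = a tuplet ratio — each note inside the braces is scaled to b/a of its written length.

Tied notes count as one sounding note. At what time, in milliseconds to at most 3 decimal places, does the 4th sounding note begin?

1. 0.0ms @ 0 + 1200.0ms (3/2)
2. 1200.0ms @ 3/2 + 300.0ms (3/8)
3. 1500.0ms @ 15/8 + 300.0ms (3/8)
4. 1800.0ms @ 9/4 + 300.0ms (3/8)
5. 2100.0ms @ 21/8 + 300.0ms (3/8)

note 4 onset = 9/4b = 1800.0ms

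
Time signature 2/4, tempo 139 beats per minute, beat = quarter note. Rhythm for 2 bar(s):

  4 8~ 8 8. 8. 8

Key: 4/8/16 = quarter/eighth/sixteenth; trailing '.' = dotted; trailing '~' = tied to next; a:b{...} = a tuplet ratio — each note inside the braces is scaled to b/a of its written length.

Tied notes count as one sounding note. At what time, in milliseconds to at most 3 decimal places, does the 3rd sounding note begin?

note 3 onset = 2b = 863.309ms

1. 0.0ms @ 0 + 431.655ms (1)
2. 431.655ms @ 1 + 431.655ms (1)
3. 863.309ms @ 2 + 323.741ms (3/4)
4. 1187.05ms @ 11/4 + 323.741ms (3/4)
5. 1510.791ms @ 7/2 + 215.827ms (1/2)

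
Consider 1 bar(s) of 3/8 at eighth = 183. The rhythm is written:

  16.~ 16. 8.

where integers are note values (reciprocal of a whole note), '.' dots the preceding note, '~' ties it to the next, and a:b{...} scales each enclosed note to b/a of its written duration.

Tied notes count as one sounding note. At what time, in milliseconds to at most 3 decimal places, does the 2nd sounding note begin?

note 2 onset = 3/2b = 491.803ms

1. 0.0ms @ 0 + 491.803ms (3/2)
2. 491.803ms @ 3/2 + 491.803ms (3/2)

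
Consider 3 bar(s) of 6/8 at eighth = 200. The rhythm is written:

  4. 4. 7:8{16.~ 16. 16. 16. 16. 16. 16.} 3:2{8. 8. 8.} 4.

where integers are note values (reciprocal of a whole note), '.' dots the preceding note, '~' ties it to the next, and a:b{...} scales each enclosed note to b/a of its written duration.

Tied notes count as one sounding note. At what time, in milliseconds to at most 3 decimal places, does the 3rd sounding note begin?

note 3 onset = 6b = 1800.0ms

1. 0.0ms @ 0 + 900.0ms (3)
2. 900.0ms @ 3 + 900.0ms (3)
3. 1800.0ms @ 6 + 514.286ms (12/7)
4. 2314.286ms @ 54/7 + 257.143ms (6/7)
5. 2571.429ms @ 60/7 + 257.143ms (6/7)
6. 2828.571ms @ 66/7 + 257.143ms (6/7)
7. 3085.714ms @ 72/7 + 257.143ms (6/7)
8. 3342.857ms @ 78/7 + 257.143ms (6/7)
9. 3600.0ms @ 12 + 300.0ms (1)
10. 3900.0ms @ 13 + 300.0ms (1)
11. 4200.0ms @ 14 + 300.0ms (1)
12. 4500.0ms @ 15 + 900.0ms (3)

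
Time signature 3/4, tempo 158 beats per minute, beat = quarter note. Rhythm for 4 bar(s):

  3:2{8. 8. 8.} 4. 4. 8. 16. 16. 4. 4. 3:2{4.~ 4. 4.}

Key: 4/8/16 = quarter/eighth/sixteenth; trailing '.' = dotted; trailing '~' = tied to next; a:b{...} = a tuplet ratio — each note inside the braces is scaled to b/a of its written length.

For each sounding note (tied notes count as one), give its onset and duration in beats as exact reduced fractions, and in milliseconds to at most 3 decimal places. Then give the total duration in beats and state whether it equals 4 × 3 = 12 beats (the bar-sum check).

1) 0.0ms=0b +189.873ms=1/2b
2) 189.873ms=1/2b +189.873ms=1/2b
3) 379.747ms=1b +189.873ms=1/2b
4) 569.62ms=3/2b +569.62ms=3/2b
5) 1139.241ms=3b +569.62ms=3/2b
6) 1708.861ms=9/2b +284.81ms=3/4b
7) 1993.671ms=21/4b +142.405ms=3/8b
8) 2136.076ms=45/8b +142.405ms=3/8b
9) 2278.481ms=6b +569.62ms=3/2b
10) 2848.101ms=15/2b +569.62ms=3/2b
11) 3417.722ms=9b +759.494ms=2b
12) 4177.215ms=11b +379.747ms=1b
Σ=12b of 12 (158bpm 3/4) — PASS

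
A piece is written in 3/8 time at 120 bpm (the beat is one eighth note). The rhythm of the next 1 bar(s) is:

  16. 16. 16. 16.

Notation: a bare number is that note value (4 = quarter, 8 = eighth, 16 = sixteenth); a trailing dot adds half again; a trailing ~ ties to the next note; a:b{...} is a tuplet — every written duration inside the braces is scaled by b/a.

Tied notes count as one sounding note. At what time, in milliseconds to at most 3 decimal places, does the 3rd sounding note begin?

note 3 onset = 3/2b = 750.0ms

1. 0.0ms @ 0 + 375.0ms (3/4)
2. 375.0ms @ 3/4 + 375.0ms (3/4)
3. 750.0ms @ 3/2 + 375.0ms (3/4)
4. 1125.0ms @ 9/4 + 375.0ms (3/4)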